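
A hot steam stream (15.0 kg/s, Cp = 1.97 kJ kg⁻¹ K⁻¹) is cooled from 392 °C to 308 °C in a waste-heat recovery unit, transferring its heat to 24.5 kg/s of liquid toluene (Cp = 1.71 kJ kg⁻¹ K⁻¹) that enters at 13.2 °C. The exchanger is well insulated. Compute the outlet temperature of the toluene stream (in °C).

T_c,out = 72.4 °C

Heat released by hot stream: Q = 15.0 × 1.97 × (392 − 308) = 2482.2 kJ/s
Energy balance on cold side (adiabatic exchanger): Q = ṁ_c·Cp_c·(T_c,out − T_c,in)
T_c,out = 13.2 + 2482.2/(24.5 × 1.71) = 72.448 °C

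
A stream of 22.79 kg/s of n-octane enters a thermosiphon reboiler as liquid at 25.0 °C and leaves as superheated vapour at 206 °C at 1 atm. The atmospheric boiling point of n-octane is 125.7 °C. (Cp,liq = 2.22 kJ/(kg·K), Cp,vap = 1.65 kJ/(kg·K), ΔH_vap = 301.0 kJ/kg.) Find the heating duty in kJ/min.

liquid 25.0→125.7 °C: 223.55 kJ/kg
vaporisation at 125.7 °C: 301 kJ/kg
vapour 125.7→206 °C: 132.49 kJ/kg
Δh = 223.55 + 301 + 132.49 = 657.05 kJ/kg
Q = ṁ·Δh = 22.79 kg/s × 657.05 kJ/kg = 14974 kJ/s
|Q| = 14974 kW = 898450 kJ/min

Q = 898000 kJ/min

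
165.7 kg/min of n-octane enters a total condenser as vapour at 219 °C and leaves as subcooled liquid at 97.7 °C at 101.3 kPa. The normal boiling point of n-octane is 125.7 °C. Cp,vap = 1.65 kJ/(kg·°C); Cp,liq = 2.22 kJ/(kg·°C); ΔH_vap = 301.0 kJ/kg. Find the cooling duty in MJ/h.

Q_c = 5140 MJ/h

vapour 219→125.7 °C: -153.94 kJ/kg
condensation at 125.7 °C: -301 kJ/kg
liquid 125.7→97.7 °C: -62.16 kJ/kg
Δh = -153.94 + -301 + -62.16 = -517.11 kJ/kg
Q = ṁ·Δh = 165.7 kg/min × -517.11 kJ/kg = -85684 kJ/min
|Q| = 1428.1 kW = 5141.1 MJ/h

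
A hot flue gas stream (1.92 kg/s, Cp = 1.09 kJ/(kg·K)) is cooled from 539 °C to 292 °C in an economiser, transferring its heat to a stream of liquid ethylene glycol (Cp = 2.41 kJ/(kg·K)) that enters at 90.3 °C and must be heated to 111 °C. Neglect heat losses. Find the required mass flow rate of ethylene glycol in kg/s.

Heat released by hot stream: Q = 1.92 × 1.09 × (539 − 292) = 516.92 kJ/s
Energy balance on cold side (adiabatic exchanger): Q = ṁ_c·Cp_c·(T_c,out − T_c,in)
ṁ_c = 516.92 / [2.41 × (111 − 90.3)] = 10.362 kg/s

ṁ_c = 10.4 kg/s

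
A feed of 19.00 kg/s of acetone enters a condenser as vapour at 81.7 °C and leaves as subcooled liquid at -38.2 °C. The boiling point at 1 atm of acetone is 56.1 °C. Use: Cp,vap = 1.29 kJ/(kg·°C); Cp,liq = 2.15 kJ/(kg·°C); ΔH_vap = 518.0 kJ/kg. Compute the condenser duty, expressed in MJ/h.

Q_c = 51600 MJ/h

vapour 81.7→56.1 °C: -33.024 kJ/kg
condensation at 56.1 °C: -518 kJ/kg
liquid 56.1→-38.2 °C: -202.75 kJ/kg
Δh = -33.024 + -518 + -202.75 = -753.77 kJ/kg
Q = ṁ·Δh = 19.00 kg/s × -753.77 kJ/kg = -14322 kJ/s
|Q| = 14322 kW = 51558 MJ/h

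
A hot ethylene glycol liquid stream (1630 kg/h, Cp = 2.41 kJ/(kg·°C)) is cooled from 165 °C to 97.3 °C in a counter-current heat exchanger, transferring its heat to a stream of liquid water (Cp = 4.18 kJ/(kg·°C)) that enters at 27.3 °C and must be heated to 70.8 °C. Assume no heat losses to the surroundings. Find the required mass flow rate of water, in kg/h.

ṁ_c = 1460 kg/h

Heat released by hot stream: Q = 1630 × 2.41 × (165 − 97.3) = 265950 kJ/h
Energy balance on cold side (adiabatic exchanger): Q = ṁ_c·Cp_c·(T_c,out − T_c,in)
ṁ_c = 265950 / [4.18 × (70.8 − 27.3)] = 1462.6 kg/h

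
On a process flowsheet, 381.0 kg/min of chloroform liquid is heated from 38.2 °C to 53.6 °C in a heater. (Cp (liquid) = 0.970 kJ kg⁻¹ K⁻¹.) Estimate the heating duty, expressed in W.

Q = ṁ·Cp·ΔT = 381.0 × 0.970 × (53.6 − 38.2) = 5691.4 kJ/min
Converting: 5691.4 / 60 s = 94.856 kW
Heating duty = 94856 W

Q = 94900 W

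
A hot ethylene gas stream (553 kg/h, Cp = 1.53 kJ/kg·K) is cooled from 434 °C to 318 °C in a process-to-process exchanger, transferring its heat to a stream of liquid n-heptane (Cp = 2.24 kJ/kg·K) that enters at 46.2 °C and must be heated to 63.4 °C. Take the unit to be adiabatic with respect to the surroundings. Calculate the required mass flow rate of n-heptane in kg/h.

ṁ_c = 2550 kg/h

Heat released by hot stream: Q = 553 × 1.53 × (434 − 318) = 98146 kJ/h
Energy balance on cold side (adiabatic exchanger): Q = ṁ_c·Cp_c·(T_c,out − T_c,in)
ṁ_c = 98146 / [2.24 × (63.4 − 46.2)] = 2547.4 kg/h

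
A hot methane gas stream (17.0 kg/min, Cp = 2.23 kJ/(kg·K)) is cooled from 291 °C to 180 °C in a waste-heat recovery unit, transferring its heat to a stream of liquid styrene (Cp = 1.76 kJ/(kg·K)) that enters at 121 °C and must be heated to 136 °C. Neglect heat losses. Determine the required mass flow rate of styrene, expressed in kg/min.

ṁ_c = 159 kg/min

Heat released by hot stream: Q = 17.0 × 2.23 × (291 − 180) = 4208 kJ/min
Energy balance on cold side (adiabatic exchanger): Q = ṁ_c·Cp_c·(T_c,out − T_c,in)
ṁ_c = 4208 / [1.76 × (136 − 121)] = 159.39 kg/min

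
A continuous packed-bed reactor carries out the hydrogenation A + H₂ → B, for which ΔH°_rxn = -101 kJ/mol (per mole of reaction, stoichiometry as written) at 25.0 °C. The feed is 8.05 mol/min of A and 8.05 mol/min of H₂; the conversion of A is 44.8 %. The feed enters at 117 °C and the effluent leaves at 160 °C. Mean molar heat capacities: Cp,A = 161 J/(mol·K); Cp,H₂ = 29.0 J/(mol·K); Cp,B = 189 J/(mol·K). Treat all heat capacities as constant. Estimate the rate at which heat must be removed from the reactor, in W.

Extent of reaction ξ = 0.448 × 8.05 = 3.6064 mol/min
Reaction term: ξ·ΔH°_rxn = 3.6064 × -101 = -364.25 kJ/min
Sensible, feed 117→25 °C: -140.71 kJ/min
Outlet flows (mol/min): A 4.4436, H₂ 4.4436, B 3.6064
Sensible, products 25→160 °C: 206 kJ/min
Q = ΔH = -298.96 kJ/min = -4.9827 kW
Heat removed = 4982.7 W

Q_out = 4980 W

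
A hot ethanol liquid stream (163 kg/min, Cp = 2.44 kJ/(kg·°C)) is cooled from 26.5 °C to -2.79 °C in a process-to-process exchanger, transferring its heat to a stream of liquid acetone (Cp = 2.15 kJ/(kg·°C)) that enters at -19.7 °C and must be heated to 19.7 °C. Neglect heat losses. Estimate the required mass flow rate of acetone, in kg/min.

Heat released by hot stream: Q = 163 × 2.44 × (26.5 − -2.79) = 11649 kJ/min
Energy balance on cold side (adiabatic exchanger): Q = ṁ_c·Cp_c·(T_c,out − T_c,in)
ṁ_c = 11649 / [2.15 × (19.7 − -19.7)] = 137.52 kg/min

ṁ_c = 138 kg/min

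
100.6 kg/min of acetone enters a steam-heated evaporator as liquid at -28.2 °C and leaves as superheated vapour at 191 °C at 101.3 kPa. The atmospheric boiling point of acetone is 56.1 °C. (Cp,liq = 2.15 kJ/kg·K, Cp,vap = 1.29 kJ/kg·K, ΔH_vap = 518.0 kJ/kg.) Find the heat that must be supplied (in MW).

liquid -28.2→56.1 °C: 181.24 kJ/kg
vaporisation at 56.1 °C: 518 kJ/kg
vapour 56.1→191 °C: 174.02 kJ/kg
Δh = 181.24 + 518 + 174.02 = 873.27 kJ/kg
Q = ṁ·Δh = 100.6 kg/min × 873.27 kJ/kg = 87851 kJ/min
|Q| = 1464.2 kW = 1.4642 MW

Q = 1.46 MW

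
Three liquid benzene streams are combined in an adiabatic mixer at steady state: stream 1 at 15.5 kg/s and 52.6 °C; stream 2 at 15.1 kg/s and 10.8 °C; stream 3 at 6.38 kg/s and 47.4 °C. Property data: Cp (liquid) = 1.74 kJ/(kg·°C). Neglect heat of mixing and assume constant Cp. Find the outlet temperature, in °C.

T_out = 34.6 °C

Adiabatic, steady state ⇒ Σ ṁᵢCp,ᵢ(T_out − Tᵢ) = 0
Σ ṁᵢCp,ᵢTᵢ = 15.5×1.74×52.6 + 15.1×1.74×10.8 + 6.38×1.74×47.4 = 2228.6
Σ ṁᵢCp,ᵢ = 15.5×1.74 + 15.1×1.74 + 6.38×1.74 = 64.345
T_out = 2228.6 / 64.345 = 34.635 °C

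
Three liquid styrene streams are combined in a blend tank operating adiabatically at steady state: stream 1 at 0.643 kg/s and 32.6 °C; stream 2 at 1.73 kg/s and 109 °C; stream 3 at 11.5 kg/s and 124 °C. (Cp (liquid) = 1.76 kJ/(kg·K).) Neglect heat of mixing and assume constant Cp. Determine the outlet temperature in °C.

No heat crosses the boundary, so H_out = H_in.
Σ ṁᵢCp,ᵢTᵢ = 0.643×1.76×32.6 + 1.73×1.76×109 + 11.5×1.76×124 = 2878.5
Σ ṁᵢCp,ᵢ = 0.643×1.76 + 1.73×1.76 + 11.5×1.76 = 24.416
T_out = 2878.5 / 24.416 = 117.89 °C

T_out = 118 °C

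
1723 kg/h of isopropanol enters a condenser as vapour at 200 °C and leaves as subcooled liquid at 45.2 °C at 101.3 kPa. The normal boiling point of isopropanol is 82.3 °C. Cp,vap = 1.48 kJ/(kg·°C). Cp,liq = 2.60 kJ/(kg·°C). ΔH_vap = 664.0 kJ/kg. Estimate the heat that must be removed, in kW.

Q_c = 447 kW

vapour 200→82.3 °C: -174.2 kJ/kg
condensation at 82.3 °C: -664 kJ/kg
liquid 82.3→45.2 °C: -96.46 kJ/kg
Δh = -174.2 + -664 + -96.46 = -934.66 kJ/kg
Q = ṁ·Δh = 1723 kg/h × -934.66 kJ/kg = -1.6104e+06 kJ/h
|Q| = 447.34 kW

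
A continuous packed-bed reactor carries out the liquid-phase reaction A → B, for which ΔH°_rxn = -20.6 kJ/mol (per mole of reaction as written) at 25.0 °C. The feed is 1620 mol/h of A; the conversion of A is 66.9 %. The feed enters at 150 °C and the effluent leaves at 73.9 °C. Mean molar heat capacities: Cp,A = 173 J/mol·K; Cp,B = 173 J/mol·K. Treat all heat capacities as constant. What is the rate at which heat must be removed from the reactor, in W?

Q_out = 12100 W

Extent of reaction ξ = 0.669 × 1620 = 1083.8 mol/h
Reaction term: ξ·ΔH°_rxn = 1083.8 × -20.6 = -22326 kJ/h
Sensible, feed 150→25 °C: -35032 kJ/h
Outlet flows (mol/h): A 536.22, B 1083.8
Sensible, products 25→73.9 °C: 13705 kJ/h
Q = ΔH = -43654 kJ/h = -12.126 kW
Heat removed = 12126 W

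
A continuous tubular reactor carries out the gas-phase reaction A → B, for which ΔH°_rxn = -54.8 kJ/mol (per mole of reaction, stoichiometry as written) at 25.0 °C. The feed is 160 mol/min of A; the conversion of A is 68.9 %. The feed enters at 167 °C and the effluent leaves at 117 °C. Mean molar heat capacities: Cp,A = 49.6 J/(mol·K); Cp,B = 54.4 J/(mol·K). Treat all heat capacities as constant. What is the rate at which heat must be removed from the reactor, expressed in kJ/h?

Extent of reaction ξ = 0.689 × 160 = 110.24 mol/min
Reaction term: ξ·ΔH°_rxn = 110.24 × -54.8 = -6041.2 kJ/min
Sensible, feed 167→25 °C: -1126.9 kJ/min
Outlet flows (mol/min): A 49.76, B 110.24
Sensible, products 25→117 °C: 778.79 kJ/min
Q = ΔH = -6389.3 kJ/min = -106.49 kW
Heat removed = 383360 kJ/h

Q_out = 383000 kJ/h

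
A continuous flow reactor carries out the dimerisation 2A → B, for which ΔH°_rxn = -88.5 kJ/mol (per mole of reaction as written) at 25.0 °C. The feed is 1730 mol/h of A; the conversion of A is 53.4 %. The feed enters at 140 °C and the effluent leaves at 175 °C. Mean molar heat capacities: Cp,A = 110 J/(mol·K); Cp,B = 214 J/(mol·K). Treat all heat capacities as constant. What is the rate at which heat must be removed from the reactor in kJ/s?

Q_out = 9.62 kJ/s

Extent of reaction ξ = 0.534 × 1730 / 2 = 461.91 mol/h
Reaction term: ξ·ΔH°_rxn = 461.91 × -88.5 = -40879 kJ/h
Sensible, feed 140→25 °C: -21884 kJ/h
Outlet flows (mol/h): A 806.18, B 461.91
Sensible, products 25→175 °C: 28129 kJ/h
Q = ΔH = -34634 kJ/h = -9.6206 kW
Heat removed = 9.6206 kJ/s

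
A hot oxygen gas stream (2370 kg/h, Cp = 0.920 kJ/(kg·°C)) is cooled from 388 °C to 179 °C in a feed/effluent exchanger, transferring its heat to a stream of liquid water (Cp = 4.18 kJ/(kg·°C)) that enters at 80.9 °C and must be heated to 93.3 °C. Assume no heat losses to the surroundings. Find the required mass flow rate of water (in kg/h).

ṁ_c = 8790 kg/h

Heat released by hot stream: Q = 2370 × 0.920 × (388 − 179) = 455700 kJ/h
Energy balance on cold side (adiabatic exchanger): Q = ṁ_c·Cp_c·(T_c,out − T_c,in)
ṁ_c = 455700 / [4.18 × (93.3 − 80.9)] = 8791.9 kg/h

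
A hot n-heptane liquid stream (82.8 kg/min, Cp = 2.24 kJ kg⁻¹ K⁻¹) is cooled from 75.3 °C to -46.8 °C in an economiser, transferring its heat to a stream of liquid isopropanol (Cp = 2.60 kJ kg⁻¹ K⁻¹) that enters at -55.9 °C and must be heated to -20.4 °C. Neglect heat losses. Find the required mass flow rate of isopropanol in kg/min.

Heat released by hot stream: Q = 82.8 × 2.24 × (75.3 − -46.8) = 22646 kJ/min
Energy balance on cold side (adiabatic exchanger): Q = ṁ_c·Cp_c·(T_c,out − T_c,in)
ṁ_c = 22646 / [2.60 × (-20.4 − -55.9)] = 245.35 kg/min

ṁ_c = 245 kg/min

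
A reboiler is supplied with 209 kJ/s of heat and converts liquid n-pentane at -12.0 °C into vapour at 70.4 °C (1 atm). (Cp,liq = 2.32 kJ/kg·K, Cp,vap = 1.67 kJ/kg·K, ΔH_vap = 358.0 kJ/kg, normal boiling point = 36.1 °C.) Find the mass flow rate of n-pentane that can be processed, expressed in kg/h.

Δh = 2.32×(36.1−-12.0) + 358.0 + 1.67×(70.4−36.1) = 526.87 kJ/kg
Q = 209 kJ/s = 209 kJ/s = 752400 kJ/h
ṁ = Q/Δh = 752400 / 526.87 = 1428 kg/h

ṁ = 1430 kg/h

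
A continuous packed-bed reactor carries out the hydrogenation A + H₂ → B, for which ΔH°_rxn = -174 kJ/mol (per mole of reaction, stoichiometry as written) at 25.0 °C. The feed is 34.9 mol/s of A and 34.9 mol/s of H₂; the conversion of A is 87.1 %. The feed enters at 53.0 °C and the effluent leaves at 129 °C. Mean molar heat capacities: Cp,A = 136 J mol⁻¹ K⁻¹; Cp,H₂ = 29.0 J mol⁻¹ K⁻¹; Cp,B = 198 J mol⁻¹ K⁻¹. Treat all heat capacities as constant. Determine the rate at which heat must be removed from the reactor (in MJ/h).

Extent of reaction ξ = 0.871 × 34.9 = 30.398 mol/s
Reaction term: ξ·ΔH°_rxn = 30.398 × -174 = -5289.2 kJ/s
Sensible, feed 53.0→25 °C: -161.24 kJ/s
Outlet flows (mol/s): A 4.5021, H₂ 4.5021, B 30.398
Sensible, products 25→129 °C: 703.21 kJ/s
Q = ΔH = -4747.3 kJ/s = -4747.3 kW
Heat removed = 17090 MJ/h

Q_out = 17100 MJ/h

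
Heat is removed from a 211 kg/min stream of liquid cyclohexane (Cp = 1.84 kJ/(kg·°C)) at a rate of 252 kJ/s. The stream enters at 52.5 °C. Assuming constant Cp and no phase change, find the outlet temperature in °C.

T_out = 13.6 °C

Q = 252 kJ/s = 15120 kJ/min
ΔT = Q/(ṁ·Cp) = 15120/(211×1.84) = 38.945 K
T_out = 52.5 − 38.945 = 13.555 °C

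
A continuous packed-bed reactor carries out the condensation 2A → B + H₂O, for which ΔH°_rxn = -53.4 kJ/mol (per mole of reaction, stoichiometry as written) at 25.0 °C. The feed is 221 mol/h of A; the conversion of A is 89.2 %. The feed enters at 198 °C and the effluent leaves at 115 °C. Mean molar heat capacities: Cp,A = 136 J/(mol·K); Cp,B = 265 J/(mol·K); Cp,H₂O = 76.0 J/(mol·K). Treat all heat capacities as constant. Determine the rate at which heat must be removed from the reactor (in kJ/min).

Q_out = 119 kJ/min

Extent of reaction ξ = 0.892 × 221 / 2 = 98.566 mol/h
Reaction term: ξ·ΔH°_rxn = 98.566 × -53.4 = -5263.4 kJ/h
Sensible, feed 198→25 °C: -5199.7 kJ/h
Outlet flows (mol/h): A 23.868, B 98.566, H₂O 98.566
Sensible, products 25→115 °C: 3317.1 kJ/h
Q = ΔH = -7146 kJ/h = -1.985 kW
Heat removed = 119.1 kJ/min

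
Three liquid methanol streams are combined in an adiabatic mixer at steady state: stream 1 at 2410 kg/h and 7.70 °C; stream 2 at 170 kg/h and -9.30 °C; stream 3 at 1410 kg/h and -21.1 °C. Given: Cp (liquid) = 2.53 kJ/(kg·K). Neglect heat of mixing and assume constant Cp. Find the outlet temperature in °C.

Energy balance with Q = 0: Σ ṁᵢCp,ᵢ(T_out − Tᵢ) = 0
Σ ṁᵢCp,ᵢTᵢ = 2410×2.53×7.70 + 170×2.53×-9.30 + 1410×2.53×-21.1 = -32321
Σ ṁᵢCp,ᵢ = 2410×2.53 + 170×2.53 + 1410×2.53 = 10095
T_out = -32321 / 10095 = -3.2018 °C

T_out = -3.20 °C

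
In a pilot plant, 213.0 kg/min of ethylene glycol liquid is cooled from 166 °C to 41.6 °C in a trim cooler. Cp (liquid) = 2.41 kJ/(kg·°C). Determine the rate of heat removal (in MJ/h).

Q_c = 3830 MJ/h

Q = ṁ·Cp·ΔT = 213.0 × 2.41 × (41.6 − 166) = -63858 kJ/min
Converting: 63858 / 60 s = 1064.3 kW
Cooling duty = 3831.5 MJ/h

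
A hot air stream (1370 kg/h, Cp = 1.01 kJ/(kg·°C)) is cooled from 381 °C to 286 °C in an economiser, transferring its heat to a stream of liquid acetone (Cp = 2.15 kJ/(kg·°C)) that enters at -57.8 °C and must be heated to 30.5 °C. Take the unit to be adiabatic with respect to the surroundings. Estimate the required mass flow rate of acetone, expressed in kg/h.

Heat released by hot stream: Q = 1370 × 1.01 × (381 − 286) = 131450 kJ/h
Energy balance on cold side (adiabatic exchanger): Q = ṁ_c·Cp_c·(T_c,out − T_c,in)
ṁ_c = 131450 / [2.15 × (30.5 − -57.8)] = 692.41 kg/h

ṁ_c = 692 kg/h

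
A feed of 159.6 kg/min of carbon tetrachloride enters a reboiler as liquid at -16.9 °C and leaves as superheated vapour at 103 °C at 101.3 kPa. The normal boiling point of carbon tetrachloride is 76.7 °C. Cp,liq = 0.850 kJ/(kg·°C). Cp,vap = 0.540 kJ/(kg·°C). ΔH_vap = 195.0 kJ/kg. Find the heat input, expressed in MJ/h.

liquid -16.9→76.7 °C: 79.56 kJ/kg
vaporisation at 76.7 °C: 195 kJ/kg
vapour 76.7→103 °C: 14.202 kJ/kg
Δh = 79.56 + 195 + 14.202 = 288.76 kJ/kg
Q = ṁ·Δh = 159.6 kg/min × 288.76 kJ/kg = 46086 kJ/min
|Q| = 768.11 kW = 2765.2 MJ/h

Q = 2770 MJ/h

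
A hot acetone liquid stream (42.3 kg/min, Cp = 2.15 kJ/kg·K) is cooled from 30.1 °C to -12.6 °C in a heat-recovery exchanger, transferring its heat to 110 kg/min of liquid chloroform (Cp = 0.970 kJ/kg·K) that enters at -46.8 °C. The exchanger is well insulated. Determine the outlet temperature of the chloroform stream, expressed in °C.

T_c,out = -10.4 °C

Heat released by hot stream: Q = 42.3 × 2.15 × (30.1 − -12.6) = 3883.4 kJ/min
Energy balance on cold side (adiabatic exchanger): Q = ṁ_c·Cp_c·(T_c,out − T_c,in)
T_c,out = -46.8 + 3883.4/(110 × 0.970) = -10.405 °C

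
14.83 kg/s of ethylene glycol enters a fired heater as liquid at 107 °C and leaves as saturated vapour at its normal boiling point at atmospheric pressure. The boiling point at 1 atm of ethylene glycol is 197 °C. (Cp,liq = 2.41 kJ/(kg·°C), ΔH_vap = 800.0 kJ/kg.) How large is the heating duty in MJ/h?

liquid 107→197 °C: 216.9 kJ/kg
vaporisation at 197 °C: 800 kJ/kg
Δh = 216.9 + 800 = 1016.9 kJ/kg
Q = ṁ·Δh = 14.83 kg/s × 1016.9 kJ/kg = 15081 kJ/s
|Q| = 15081 kW = 54290 MJ/h

Q = 54300 MJ/h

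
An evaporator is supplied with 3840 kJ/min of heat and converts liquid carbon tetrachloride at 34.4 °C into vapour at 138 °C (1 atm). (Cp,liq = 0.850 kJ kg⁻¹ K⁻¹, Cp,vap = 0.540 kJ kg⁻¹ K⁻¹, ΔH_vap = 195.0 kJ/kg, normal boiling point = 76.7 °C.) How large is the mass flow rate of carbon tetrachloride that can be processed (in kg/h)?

ṁ = 873 kg/h

Δh = 0.850×(76.7−34.4) + 195.0 + 0.540×(138−76.7) = 264.06 kJ/kg
Q = 3840 kJ/min = 64 kJ/s = 230400 kJ/h
ṁ = Q/Δh = 230400 / 264.06 = 872.54 kg/h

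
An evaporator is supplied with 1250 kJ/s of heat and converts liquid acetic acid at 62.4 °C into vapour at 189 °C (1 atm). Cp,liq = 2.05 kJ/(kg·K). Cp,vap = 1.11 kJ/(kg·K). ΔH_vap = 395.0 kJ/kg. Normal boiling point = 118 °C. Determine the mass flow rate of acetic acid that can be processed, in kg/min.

Δh = 2.05×(118−62.4) + 395.0 + 1.11×(189−118) = 587.79 kJ/kg
Q = 1250 kJ/s = 1250 kJ/s = 75000 kJ/min
ṁ = Q/Δh = 75000 / 587.79 = 127.6 kg/min

ṁ = 128 kg/min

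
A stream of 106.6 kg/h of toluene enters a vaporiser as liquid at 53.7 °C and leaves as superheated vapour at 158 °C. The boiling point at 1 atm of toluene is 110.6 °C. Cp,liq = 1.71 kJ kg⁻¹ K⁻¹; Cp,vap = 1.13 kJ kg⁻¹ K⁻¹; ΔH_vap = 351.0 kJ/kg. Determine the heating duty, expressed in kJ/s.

Q = 14.9 kJ/s

liquid 53.7→110.6 °C: 97.299 kJ/kg
vaporisation at 110.6 °C: 351 kJ/kg
vapour 110.6→158 °C: 53.562 kJ/kg
Δh = 97.299 + 351 + 53.562 = 501.86 kJ/kg
Q = ṁ·Δh = 106.6 kg/h × 501.86 kJ/kg = 53498 kJ/h
|Q| = 14.861 kW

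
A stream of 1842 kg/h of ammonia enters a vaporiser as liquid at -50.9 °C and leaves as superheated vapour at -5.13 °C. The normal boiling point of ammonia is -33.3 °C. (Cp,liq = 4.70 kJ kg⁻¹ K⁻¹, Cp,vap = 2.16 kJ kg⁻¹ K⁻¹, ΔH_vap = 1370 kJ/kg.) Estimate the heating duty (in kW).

liquid -50.9→-33.3 °C: 82.72 kJ/kg
vaporisation at -33.3 °C: 1370 kJ/kg
vapour -33.3→-5.13 °C: 60.847 kJ/kg
Δh = 82.72 + 1370 + 60.847 = 1513.6 kJ/kg
Q = ṁ·Δh = 1842 kg/h × 1513.6 kJ/kg = 2.788e+06 kJ/h
|Q| = 774.44 kW

Q = 774 kW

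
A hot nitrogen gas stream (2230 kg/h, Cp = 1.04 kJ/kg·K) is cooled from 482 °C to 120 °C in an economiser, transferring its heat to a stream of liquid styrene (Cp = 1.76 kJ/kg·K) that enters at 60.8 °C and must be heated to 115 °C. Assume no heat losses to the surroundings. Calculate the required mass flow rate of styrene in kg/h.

Heat released by hot stream: Q = 2230 × 1.04 × (482 − 120) = 839550 kJ/h
Energy balance on cold side (adiabatic exchanger): Q = ṁ_c·Cp_c·(T_c,out − T_c,in)
ṁ_c = 839550 / [1.76 × (115 − 60.8)] = 8801.1 kg/h

ṁ_c = 8800 kg/h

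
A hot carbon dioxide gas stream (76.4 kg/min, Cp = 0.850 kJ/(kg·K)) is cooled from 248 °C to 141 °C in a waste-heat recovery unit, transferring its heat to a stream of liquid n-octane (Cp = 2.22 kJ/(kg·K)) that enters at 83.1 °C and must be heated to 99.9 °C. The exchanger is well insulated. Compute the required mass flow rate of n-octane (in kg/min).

Heat released by hot stream: Q = 76.4 × 0.850 × (248 − 141) = 6948.6 kJ/min
Energy balance on cold side (adiabatic exchanger): Q = ṁ_c·Cp_c·(T_c,out − T_c,in)
ṁ_c = 6948.6 / [2.22 × (99.9 − 83.1)] = 186.31 kg/min

ṁ_c = 186 kg/min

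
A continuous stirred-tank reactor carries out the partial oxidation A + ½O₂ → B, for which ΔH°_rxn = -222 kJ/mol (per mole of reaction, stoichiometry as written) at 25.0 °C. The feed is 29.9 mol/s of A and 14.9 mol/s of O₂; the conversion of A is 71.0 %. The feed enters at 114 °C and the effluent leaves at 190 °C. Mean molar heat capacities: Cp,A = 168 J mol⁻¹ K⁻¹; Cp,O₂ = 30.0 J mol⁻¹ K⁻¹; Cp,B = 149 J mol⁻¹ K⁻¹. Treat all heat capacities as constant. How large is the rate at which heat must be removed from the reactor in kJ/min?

Extent of reaction ξ = 0.710 × 29.9 = 21.229 mol/s
Reaction term: ξ·ΔH°_rxn = 21.229 × -222 = -4712.8 kJ/s
Sensible, feed 114→25 °C: -486.85 kJ/s
Outlet flows (mol/s): A 8.671, O₂ 4.2855, B 21.229
Sensible, products 25→190 °C: 783.49 kJ/s
Q = ΔH = -4416.2 kJ/s = -4416.2 kW
Heat removed = 264970 kJ/min

Q_out = 265000 kJ/min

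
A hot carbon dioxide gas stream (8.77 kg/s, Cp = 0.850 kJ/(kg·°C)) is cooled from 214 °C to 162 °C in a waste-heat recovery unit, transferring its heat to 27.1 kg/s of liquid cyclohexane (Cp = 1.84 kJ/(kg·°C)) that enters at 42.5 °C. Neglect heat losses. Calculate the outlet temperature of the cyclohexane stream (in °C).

T_c,out = 50.3 °C

Heat released by hot stream: Q = 8.77 × 0.850 × (214 − 162) = 387.63 kJ/s
Energy balance on cold side (adiabatic exchanger): Q = ṁ_c·Cp_c·(T_c,out − T_c,in)
T_c,out = 42.5 + 387.63/(27.1 × 1.84) = 50.274 °C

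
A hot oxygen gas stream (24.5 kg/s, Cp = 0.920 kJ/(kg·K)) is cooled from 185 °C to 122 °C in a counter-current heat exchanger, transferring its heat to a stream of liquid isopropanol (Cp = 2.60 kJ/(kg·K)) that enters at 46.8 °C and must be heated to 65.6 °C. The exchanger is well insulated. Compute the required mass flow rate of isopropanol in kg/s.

Heat released by hot stream: Q = 24.5 × 0.920 × (185 − 122) = 1420 kJ/s
Energy balance on cold side (adiabatic exchanger): Q = ṁ_c·Cp_c·(T_c,out − T_c,in)
ṁ_c = 1420 / [2.60 × (65.6 − 46.8)] = 29.051 kg/s

ṁ_c = 29.1 kg/s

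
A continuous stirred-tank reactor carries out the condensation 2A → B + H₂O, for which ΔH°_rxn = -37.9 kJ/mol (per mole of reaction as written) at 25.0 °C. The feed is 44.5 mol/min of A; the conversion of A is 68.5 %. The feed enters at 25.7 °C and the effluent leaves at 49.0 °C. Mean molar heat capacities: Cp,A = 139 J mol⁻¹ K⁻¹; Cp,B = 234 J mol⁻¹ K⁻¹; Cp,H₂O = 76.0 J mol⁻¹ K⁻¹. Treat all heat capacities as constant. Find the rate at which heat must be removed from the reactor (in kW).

Q_out = 7.03 kW

Extent of reaction ξ = 0.685 × 44.5 / 2 = 15.241 mol/min
Reaction term: ξ·ΔH°_rxn = 15.241 × -37.9 = -577.64 kJ/min
Sensible, feed 25.7→25 °C: -4.3298 kJ/min
Outlet flows (mol/min): A 14.017, B 15.241, H₂O 15.241
Sensible, products 25→49.0 °C: 160.16 kJ/min
Q = ΔH = -421.82 kJ/min = -7.0303 kW
Heat removed = 7.0303 kW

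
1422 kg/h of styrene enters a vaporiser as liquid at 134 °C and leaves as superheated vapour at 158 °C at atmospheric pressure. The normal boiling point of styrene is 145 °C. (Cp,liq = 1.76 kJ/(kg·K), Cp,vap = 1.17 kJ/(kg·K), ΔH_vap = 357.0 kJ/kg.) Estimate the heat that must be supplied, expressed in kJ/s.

Q = 155 kJ/s

liquid 134→145 °C: 19.36 kJ/kg
vaporisation at 145 °C: 357 kJ/kg
vapour 145→158 °C: 15.21 kJ/kg
Δh = 19.36 + 357 + 15.21 = 391.57 kJ/kg
Q = ṁ·Δh = 1422 kg/h × 391.57 kJ/kg = 556810 kJ/h
|Q| = 154.67 kW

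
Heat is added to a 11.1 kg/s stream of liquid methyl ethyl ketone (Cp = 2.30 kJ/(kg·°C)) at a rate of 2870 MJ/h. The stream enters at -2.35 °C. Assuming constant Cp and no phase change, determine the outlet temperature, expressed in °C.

Q = 2870 MJ/h = 797.22 kJ/s
ΔT = Q/(ṁ·Cp) = 797.22/(11.1×2.30) = 31.227 K
T_out = -2.35 + 31.227 = 28.877 °C

T_out = 28.9 °C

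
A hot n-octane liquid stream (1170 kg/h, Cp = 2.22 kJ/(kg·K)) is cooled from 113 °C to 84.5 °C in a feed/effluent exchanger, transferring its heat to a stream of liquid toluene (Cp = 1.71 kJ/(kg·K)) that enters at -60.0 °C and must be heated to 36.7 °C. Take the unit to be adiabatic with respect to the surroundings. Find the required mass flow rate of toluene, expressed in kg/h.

Heat released by hot stream: Q = 1170 × 2.22 × (113 − 84.5) = 74026 kJ/h
Energy balance on cold side (adiabatic exchanger): Q = ṁ_c·Cp_c·(T_c,out − T_c,in)
ṁ_c = 74026 / [1.71 × (36.7 − -60.0)] = 447.67 kg/h

ṁ_c = 448 kg/h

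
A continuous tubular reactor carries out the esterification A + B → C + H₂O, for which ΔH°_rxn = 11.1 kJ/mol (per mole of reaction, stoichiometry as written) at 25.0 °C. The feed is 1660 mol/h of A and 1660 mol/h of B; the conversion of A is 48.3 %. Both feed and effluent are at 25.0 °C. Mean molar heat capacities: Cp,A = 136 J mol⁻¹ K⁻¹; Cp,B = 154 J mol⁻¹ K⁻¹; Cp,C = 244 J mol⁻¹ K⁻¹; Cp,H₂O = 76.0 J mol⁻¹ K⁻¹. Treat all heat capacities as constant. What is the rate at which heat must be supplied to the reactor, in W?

Q_in = 2470 W

Extent of reaction ξ = 0.483 × 1660 = 801.78 mol/h
Reaction term: ξ·ΔH°_rxn = 801.78 × 11.1 = 8899.8 kJ/h
Q = ΔH = 8899.8 kJ/h = 2.4722 kW
Heat supplied = 2472.2 W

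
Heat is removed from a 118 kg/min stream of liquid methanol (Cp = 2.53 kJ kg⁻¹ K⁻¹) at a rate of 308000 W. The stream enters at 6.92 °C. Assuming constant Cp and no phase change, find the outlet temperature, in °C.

Q = 308000 W = 18480 kJ/min
ΔT = Q/(ṁ·Cp) = 18480/(118×2.53) = 61.901 K
T_out = 6.92 − 61.901 = -54.981 °C

T_out = -55.0 °C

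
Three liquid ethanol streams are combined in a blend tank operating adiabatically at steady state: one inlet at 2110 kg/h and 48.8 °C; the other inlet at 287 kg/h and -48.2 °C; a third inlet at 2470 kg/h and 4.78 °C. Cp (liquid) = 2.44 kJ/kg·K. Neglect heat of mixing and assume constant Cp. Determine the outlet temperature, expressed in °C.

No heat crosses the boundary, so H_out = H_in.
T_out = Σ ṁᵢCp,ᵢTᵢ / Σ ṁᵢCp,ᵢ
      = 246300 / 11875 = 20.74 °C

T_out = 20.7 °C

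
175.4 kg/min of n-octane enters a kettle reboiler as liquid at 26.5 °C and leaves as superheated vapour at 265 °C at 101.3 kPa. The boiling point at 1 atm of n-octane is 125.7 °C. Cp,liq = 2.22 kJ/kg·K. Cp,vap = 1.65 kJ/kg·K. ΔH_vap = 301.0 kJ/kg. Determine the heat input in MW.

Q = 2.20 MW

liquid 26.5→125.7 °C: 220.22 kJ/kg
vaporisation at 125.7 °C: 301 kJ/kg
vapour 125.7→265 °C: 229.84 kJ/kg
Δh = 220.22 + 301 + 229.84 = 751.07 kJ/kg
Q = ṁ·Δh = 175.4 kg/min × 751.07 kJ/kg = 131740 kJ/min
|Q| = 2195.6 kW = 2.1956 MW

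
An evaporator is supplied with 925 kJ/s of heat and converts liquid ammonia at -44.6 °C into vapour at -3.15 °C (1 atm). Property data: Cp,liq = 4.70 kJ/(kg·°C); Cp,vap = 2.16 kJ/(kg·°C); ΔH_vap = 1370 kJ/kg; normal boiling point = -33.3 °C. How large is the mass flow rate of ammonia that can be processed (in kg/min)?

Δh = 4.70×(-33.3−-44.6) + 1370 + 2.16×(-3.15−-33.3) = 1488.2 kJ/kg
Q = 925 kJ/s = 925 kJ/s = 55500 kJ/min
ṁ = Q/Δh = 55500 / 1488.2 = 37.293 kg/min

ṁ = 37.3 kg/min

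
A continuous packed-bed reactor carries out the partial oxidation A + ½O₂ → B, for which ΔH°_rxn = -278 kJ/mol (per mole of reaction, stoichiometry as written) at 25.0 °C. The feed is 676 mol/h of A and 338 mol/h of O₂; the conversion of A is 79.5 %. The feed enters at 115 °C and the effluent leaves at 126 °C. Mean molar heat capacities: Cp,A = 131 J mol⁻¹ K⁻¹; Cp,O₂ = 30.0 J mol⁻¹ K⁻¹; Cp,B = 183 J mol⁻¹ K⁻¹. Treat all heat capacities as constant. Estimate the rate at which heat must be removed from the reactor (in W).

Q_out = 40600 W

Extent of reaction ξ = 0.795 × 676 = 537.42 mol/h
Reaction term: ξ·ΔH°_rxn = 537.42 × -278 = -149400 kJ/h
Sensible, feed 115→25 °C: -8882.6 kJ/h
Outlet flows (mol/h): A 138.58, O₂ 69.29, B 537.42
Sensible, products 25→126 °C: 11977 kJ/h
Q = ΔH = -146310 kJ/h = -40.641 kW
Heat removed = 40641 W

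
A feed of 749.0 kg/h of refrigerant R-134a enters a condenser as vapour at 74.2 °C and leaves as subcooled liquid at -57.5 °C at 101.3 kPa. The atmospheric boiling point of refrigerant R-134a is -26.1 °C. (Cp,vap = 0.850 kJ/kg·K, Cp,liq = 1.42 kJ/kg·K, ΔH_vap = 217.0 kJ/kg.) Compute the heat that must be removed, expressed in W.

vapour 74.2→-26.1 °C: -85.255 kJ/kg
condensation at -26.1 °C: -217 kJ/kg
liquid -26.1→-57.5 °C: -44.588 kJ/kg
Δh = -85.255 + -217 + -44.588 = -346.84 kJ/kg
Q = ṁ·Δh = 749.0 kg/h × -346.84 kJ/kg = -259790 kJ/h
|Q| = 72.163 kW = 72163 W

Q_c = 72200 W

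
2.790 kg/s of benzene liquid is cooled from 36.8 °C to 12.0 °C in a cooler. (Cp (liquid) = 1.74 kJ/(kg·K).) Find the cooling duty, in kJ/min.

Q = ṁ·Cp·ΔT = 2.790 × 1.74 × (12.0 − 36.8) = -120.39 kJ/s
Cooling duty = 7223.6 kJ/min

Q_c = 7220 kJ/min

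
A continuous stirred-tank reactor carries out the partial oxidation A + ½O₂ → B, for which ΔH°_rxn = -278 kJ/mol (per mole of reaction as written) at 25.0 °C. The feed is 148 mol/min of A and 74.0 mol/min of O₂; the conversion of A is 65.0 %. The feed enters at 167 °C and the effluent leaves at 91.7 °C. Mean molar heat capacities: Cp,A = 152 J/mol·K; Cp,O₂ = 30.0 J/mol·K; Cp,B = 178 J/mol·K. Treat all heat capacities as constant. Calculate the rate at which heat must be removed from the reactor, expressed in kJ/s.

Extent of reaction ξ = 0.650 × 148 = 96.2 mol/min
Reaction term: ξ·ΔH°_rxn = 96.2 × -278 = -26744 kJ/min
Sensible, feed 167→25 °C: -3509.7 kJ/min
Outlet flows (mol/min): A 51.8, O₂ 25.9, B 96.2
Sensible, products 25→91.7 °C: 1719.1 kJ/min
Q = ΔH = -28534 kJ/min = -475.57 kW
Heat removed = 475.57 kJ/s

Q_out = 476 kJ/s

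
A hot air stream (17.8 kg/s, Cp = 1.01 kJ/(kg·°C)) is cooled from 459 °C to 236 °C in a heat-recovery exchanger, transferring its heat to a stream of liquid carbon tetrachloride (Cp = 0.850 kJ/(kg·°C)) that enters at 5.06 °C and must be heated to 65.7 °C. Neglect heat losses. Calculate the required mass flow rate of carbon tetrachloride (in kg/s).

ṁ_c = 77.8 kg/s

Heat released by hot stream: Q = 17.8 × 1.01 × (459 − 236) = 4009.1 kJ/s
Energy balance on cold side (adiabatic exchanger): Q = ṁ_c·Cp_c·(T_c,out − T_c,in)
ṁ_c = 4009.1 / [0.850 × (65.7 − 5.06)] = 77.78 kg/s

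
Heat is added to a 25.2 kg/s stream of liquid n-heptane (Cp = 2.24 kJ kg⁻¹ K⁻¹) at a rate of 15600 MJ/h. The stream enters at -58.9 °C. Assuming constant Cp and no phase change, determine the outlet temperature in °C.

Q = 15600 MJ/h = 4333.3 kJ/s
ΔT = Q/(ṁ·Cp) = 4333.3/(25.2×2.24) = 76.767 K
T_out = -58.9 + 76.767 = 17.867 °C

T_out = 17.9 °C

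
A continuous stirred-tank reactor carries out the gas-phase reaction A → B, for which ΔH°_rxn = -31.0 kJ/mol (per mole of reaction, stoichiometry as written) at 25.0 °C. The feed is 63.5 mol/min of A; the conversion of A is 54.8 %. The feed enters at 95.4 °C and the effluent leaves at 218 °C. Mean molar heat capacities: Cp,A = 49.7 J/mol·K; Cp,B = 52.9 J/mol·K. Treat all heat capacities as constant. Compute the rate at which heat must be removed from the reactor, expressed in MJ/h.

Extent of reaction ξ = 0.548 × 63.5 = 34.798 mol/min
Reaction term: ξ·ΔH°_rxn = 34.798 × -31.0 = -1078.7 kJ/min
Sensible, feed 95.4→25 °C: -222.18 kJ/min
Outlet flows (mol/min): A 28.702, B 34.798
Sensible, products 25→218 °C: 630.59 kJ/min
Q = ΔH = -670.33 kJ/min = -11.172 kW
Heat removed = 40.22 MJ/h

Q_out = 40.2 MJ/h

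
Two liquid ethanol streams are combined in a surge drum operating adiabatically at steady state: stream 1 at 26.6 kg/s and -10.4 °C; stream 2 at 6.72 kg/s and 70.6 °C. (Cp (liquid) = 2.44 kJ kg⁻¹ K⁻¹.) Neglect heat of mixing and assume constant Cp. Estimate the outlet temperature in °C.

T_out = 5.94 °C

Adiabatic, steady state ⇒ Σ ṁᵢCp,ᵢ(T_out − Tᵢ) = 0
Σ ṁᵢCp,ᵢTᵢ = 26.6×2.44×-10.4 + 6.72×2.44×70.6 = 482.61
Σ ṁᵢCp,ᵢ = 26.6×2.44 + 6.72×2.44 = 81.301
T_out = 482.61 / 81.301 = 5.9361 °C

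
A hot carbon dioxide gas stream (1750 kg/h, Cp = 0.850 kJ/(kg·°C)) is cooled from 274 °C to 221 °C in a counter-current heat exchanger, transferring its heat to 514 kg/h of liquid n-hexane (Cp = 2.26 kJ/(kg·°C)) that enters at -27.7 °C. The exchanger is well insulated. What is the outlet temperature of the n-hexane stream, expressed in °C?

Heat released by hot stream: Q = 1750 × 0.850 × (274 − 221) = 78838 kJ/h
Energy balance on cold side (adiabatic exchanger): Q = ṁ_c·Cp_c·(T_c,out − T_c,in)
T_c,out = -27.7 + 78838/(514 × 2.26) = 40.167 °C

T_c,out = 40.2 °C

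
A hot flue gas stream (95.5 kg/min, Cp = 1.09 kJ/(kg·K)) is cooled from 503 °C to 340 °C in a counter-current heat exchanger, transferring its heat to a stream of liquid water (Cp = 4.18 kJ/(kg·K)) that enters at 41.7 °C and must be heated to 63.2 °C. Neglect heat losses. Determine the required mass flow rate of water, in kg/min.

ṁ_c = 189 kg/min

Heat released by hot stream: Q = 95.5 × 1.09 × (503 − 340) = 16967 kJ/min
Energy balance on cold side (adiabatic exchanger): Q = ṁ_c·Cp_c·(T_c,out − T_c,in)
ṁ_c = 16967 / [4.18 × (63.2 − 41.7)] = 188.8 kg/min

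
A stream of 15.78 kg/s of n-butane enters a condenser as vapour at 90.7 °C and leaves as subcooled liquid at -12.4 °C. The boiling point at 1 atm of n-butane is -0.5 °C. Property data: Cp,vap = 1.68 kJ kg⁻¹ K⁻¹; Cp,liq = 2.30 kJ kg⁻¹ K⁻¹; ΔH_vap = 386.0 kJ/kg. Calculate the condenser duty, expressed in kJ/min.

vapour 90.7→-0.5 °C: -153.22 kJ/kg
condensation at -0.5 °C: -386 kJ/kg
liquid -0.5→-12.4 °C: -27.37 kJ/kg
Δh = -153.22 + -386 + -27.37 = -566.59 kJ/kg
Q = ṁ·Δh = 15.78 kg/s × -566.59 kJ/kg = -8940.7 kJ/s
|Q| = 8940.7 kW = 536440 kJ/min

Q_c = 536000 kJ/min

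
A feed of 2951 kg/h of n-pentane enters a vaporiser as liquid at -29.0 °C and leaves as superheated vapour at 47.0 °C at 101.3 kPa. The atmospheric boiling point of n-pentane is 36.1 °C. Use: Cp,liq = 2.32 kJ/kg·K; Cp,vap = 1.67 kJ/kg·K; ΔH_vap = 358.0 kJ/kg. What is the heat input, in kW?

Q = 432 kW

liquid -29.0→36.1 °C: 151.03 kJ/kg
vaporisation at 36.1 °C: 358 kJ/kg
vapour 36.1→47.0 °C: 18.203 kJ/kg
Δh = 151.03 + 358 + 18.203 = 527.24 kJ/kg
Q = ṁ·Δh = 2951 kg/h × 527.24 kJ/kg = 1.5559e+06 kJ/h
|Q| = 432.19 kW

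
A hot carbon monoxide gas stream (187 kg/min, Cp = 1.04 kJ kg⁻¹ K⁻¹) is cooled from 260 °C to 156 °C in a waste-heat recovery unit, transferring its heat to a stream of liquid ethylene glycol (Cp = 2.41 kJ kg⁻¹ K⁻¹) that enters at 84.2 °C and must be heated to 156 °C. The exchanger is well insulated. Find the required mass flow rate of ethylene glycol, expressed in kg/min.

ṁ_c = 117 kg/min

Heat released by hot stream: Q = 187 × 1.04 × (260 − 156) = 20226 kJ/min
Energy balance on cold side (adiabatic exchanger): Q = ṁ_c·Cp_c·(T_c,out − T_c,in)
ṁ_c = 20226 / [2.41 × (156 − 84.2)] = 116.89 kg/min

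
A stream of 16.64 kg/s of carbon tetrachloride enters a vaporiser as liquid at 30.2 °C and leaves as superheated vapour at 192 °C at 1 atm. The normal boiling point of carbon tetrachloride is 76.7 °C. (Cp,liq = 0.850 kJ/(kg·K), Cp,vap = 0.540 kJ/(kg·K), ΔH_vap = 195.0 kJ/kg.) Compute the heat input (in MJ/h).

liquid 30.2→76.7 °C: 39.525 kJ/kg
vaporisation at 76.7 °C: 195 kJ/kg
vapour 76.7→192 °C: 62.262 kJ/kg
Δh = 39.525 + 195 + 62.262 = 296.79 kJ/kg
Q = ṁ·Δh = 16.64 kg/s × 296.79 kJ/kg = 4938.5 kJ/s
|Q| = 4938.5 kW = 17779 MJ/h

Q = 17800 MJ/h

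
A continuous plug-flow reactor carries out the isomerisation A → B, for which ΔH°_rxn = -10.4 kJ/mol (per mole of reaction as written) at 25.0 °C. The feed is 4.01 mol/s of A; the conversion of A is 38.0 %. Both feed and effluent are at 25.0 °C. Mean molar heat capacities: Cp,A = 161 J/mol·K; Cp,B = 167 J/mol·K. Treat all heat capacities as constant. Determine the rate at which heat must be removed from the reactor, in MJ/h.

Extent of reaction ξ = 0.380 × 4.01 = 1.5238 mol/s
Reaction term: ξ·ΔH°_rxn = 1.5238 × -10.4 = -15.848 kJ/s
Q = ΔH = -15.848 kJ/s = -15.848 kW
Heat removed = 57.051 MJ/h

Q_out = 57.1 MJ/h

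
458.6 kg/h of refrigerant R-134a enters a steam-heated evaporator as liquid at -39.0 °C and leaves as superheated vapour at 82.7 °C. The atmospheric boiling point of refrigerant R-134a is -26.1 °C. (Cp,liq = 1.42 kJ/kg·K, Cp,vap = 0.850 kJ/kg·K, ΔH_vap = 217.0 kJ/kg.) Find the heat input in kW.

liquid -39.0→-26.1 °C: 18.318 kJ/kg
vaporisation at -26.1 °C: 217 kJ/kg
vapour -26.1→82.7 °C: 92.48 kJ/kg
Δh = 18.318 + 217 + 92.48 = 327.8 kJ/kg
Q = ṁ·Δh = 458.6 kg/h × 327.8 kJ/kg = 150330 kJ/h
|Q| = 41.758 kW

Q = 41.8 kW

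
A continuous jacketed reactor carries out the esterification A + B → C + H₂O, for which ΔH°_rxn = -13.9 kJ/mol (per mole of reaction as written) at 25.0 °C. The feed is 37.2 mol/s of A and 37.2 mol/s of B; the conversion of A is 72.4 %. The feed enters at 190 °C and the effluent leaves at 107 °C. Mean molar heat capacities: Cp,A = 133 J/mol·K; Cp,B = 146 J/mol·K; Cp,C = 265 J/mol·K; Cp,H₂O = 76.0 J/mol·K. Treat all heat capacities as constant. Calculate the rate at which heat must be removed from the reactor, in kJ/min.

Q_out = 65900 kJ/min

Extent of reaction ξ = 0.724 × 37.2 = 26.933 mol/s
Reaction term: ξ·ΔH°_rxn = 26.933 × -13.9 = -374.37 kJ/s
Sensible, feed 190→25 °C: -1712.5 kJ/s
Outlet flows (mol/s): A 10.267, B 10.267, C 26.933, H₂O 26.933
Sensible, products 25→107 °C: 987.99 kJ/s
Q = ΔH = -1098.9 kJ/s = -1098.9 kW
Heat removed = 65933 kJ/min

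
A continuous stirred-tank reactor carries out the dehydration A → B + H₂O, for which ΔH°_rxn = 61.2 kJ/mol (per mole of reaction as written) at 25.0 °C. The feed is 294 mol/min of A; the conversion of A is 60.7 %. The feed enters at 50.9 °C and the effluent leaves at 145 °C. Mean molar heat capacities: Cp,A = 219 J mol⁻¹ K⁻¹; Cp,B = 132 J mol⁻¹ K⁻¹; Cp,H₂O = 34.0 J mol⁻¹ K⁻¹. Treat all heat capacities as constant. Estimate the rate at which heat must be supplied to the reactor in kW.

Q_in = 264 kW

Extent of reaction ξ = 0.607 × 294 = 178.46 mol/min
Reaction term: ξ·ΔH°_rxn = 178.46 × 61.2 = 10922 kJ/min
Sensible, feed 50.9→25 °C: -1667.6 kJ/min
Outlet flows (mol/min): A 115.54, B 178.46, H₂O 178.46
Sensible, products 25→145 °C: 6591.3 kJ/min
Q = ΔH = 15845 kJ/min = 264.09 kW
Heat supplied = 264.09 kW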